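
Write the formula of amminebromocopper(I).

[CuBr(NH3)]

Ligands: 1 ammine (NH3, neutral), 1 bromo (Br, -1). Ligand charge sum = -1.
With Cu in oxidation state +1, the complex ion is [Cu...].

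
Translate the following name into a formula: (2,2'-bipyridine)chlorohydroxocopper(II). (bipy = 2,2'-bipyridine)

Ligands: 1 hydroxo (OH, -1), 1 chloro (Cl, -1), 1 2,2'-bipyridine (bipy, neutral). Ligand charge sum = -2.
With Cu in oxidation state +2, the complex ion is [Cu...].

[Cu(bipy)Cl(OH)]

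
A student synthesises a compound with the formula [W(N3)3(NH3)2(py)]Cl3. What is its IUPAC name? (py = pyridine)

The 3 chloride counter-ions carry a total charge of -3, so each complex ion is 3+.
Ligand charges: 2×ammine (neutral), 3×azido (-1 each), 1×pyridine (neutral); total -3. So W + (-3) = 3+, giving W = +6.
Ligands are named alphabetically: ammine before azido before pyridine.

diamminetriazido(pyridine)tungsten(VI) chloride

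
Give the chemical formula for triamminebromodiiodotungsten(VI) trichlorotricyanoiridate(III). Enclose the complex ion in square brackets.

[WBrI2(NH3)3][IrCl3(CN)3]

Cation [W…]: ligand charges -3, W(VI) ⇒ ion charge 3+.
Anion [Ir…]: ligand charges -6, Ir(III) ⇒ ion charge 3−.
One 3+ cation balances one 3− anion.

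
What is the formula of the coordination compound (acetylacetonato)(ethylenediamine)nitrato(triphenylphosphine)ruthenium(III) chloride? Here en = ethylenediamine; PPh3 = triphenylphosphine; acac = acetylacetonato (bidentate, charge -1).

[Ru(acac)(en)(NO3)(PPh3)]Cl

Ligands: 1 ethylenediamine (en, neutral), 1 triphenylphosphine (PPh3, neutral), 1 acetylacetonato (acac, -1), 1 nitrato (NO3, -1). Ligand charge sum = -2.
With Ru in oxidation state +3, the complex ion is [Ru...]^1+.
Charge balance with chloride (-1) requires 1 complex ion per 1 chloride.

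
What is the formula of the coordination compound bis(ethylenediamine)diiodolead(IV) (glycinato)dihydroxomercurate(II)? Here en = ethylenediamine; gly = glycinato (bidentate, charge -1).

Cation [Pb…]: ligand charges -2, Pb(IV) ⇒ ion charge 2+.
Anion [Hg…]: ligand charges -3, Hg(II) ⇒ ion charge 1−.

[Pb(en)2I2][Hg(gly)(OH)2]2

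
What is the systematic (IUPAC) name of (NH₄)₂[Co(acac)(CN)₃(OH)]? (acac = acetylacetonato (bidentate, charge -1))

The 2 ammonium counter-ions carry a total charge of +2, so each complex ion is 2−.
Ligand charges: 1×hydroxo (-1 each), 3×cyano (-1 each), 1×acetylacetonato (-1 each); total -5. So Co + (-5) = 2−, giving Co = +3.
The complex ion is anionic, so cobalt takes the -ate form cobaltate(III).

ammonium (acetylacetonato)tricyanohydroxocobaltate(III)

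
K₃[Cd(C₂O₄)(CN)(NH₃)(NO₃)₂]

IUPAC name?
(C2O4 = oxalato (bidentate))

potassium amminecyanodinitratooxalatocadmate(II)

The 3 potassium counter-ions carry a total charge of +3, so each complex ion is 3−.
Ligand charges: 1×ammine (neutral), 2×nitrato (-1 each), 1×cyano (-1 each), 1×oxalato (-2 each); total -5. So Cd + (-5) = 3−, giving Cd = +2.
The complex ion is anionic, so cadmium takes the -ate form cadmate(II).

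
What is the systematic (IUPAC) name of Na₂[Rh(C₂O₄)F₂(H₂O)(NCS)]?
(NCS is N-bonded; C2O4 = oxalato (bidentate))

The 2 sodium counter-ions carry a total charge of +2, so each complex ion is 2−.
Ligand charges: 1×isothiocyanato (-1 each), 1×oxalato (-2 each), 2×fluoro (-1 each), 1×aqua (neutral); total -5. So Rh + (-5) = 2−, giving Rh = +3.
The complex ion is anionic, so rhodium takes the -ate form rhodate(III).

sodium aquadifluoroisothiocyanatooxalatorhodate(III)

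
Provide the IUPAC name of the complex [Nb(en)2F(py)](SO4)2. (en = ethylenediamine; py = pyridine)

bis(ethylenediamine)fluoro(pyridine)niobium(V) sulfate

The 2 sulfate counter-ions carry a total charge of -4, so each complex ion is 4+.
Ligand charges: 2×ethylenediamine (neutral), 1×fluoro (-1 each), 1×pyridine (neutral); total -1. So Nb + (-1) = 4+, giving Nb = +5.
Ligands are named alphabetically: ethylenediamine before fluoro before pyridine.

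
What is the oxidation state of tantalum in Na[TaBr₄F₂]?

+5

1 sodium outside the brackets (+1 each) → the complex ion is 1−.
Ligand charges: 2×F = -2; 4×Br = -4; sum -6.
Ta + (-6) = 1− ⇒ Ta is +5.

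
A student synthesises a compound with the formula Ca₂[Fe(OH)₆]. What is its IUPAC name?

The 2 calcium counter-ions carry a total charge of +4, so each complex ion is 4−.
Ligand charges: 6×hydroxo (-1 each); total -6. So Fe + (-6) = 4−, giving Fe = +2.
The complex ion is anionic, so iron takes the -ate form ferrate(II).

calcium hexahydroxoferrate(II)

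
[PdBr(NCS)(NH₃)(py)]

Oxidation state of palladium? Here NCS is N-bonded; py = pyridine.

+2

No counter-ion: the bracketed complex is neutral.
Ligand charges: 1×NCS = -1; 1×py neutral; 1×NH3 neutral; 1×Br = -1; sum -2.
Pd + (-2) = 0 ⇒ Pd is +2.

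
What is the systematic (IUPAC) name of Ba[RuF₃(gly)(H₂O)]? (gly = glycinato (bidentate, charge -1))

barium aquatrifluoro(glycinato)ruthenate(II)

The 1 barium counter-ion carries a total charge of +2, so each complex ion is 2−.
Ligand charges: 3×fluoro (-1 each), 1×glycinato (-1 each), 1×aqua (neutral); total -4. So Ru + (-4) = 2−, giving Ru = +2.
Ligands are named alphabetically: aqua before fluoro before glycinato.
The complex ion is anionic, so ruthenium takes the -ate form ruthenate(II).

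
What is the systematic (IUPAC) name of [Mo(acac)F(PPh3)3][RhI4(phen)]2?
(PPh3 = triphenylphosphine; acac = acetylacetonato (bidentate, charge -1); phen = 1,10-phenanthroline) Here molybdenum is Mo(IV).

Both ions are complex: the cation is named first with the plain metal name, the anion second with the -ate form; each ion's ligands are alphabetised independently.
Mo is given as +4; the cation's ligand charges sum to -2, so the complex cation is 2+.
With 2 anions per cation, each anion must be 2/2 = 1−.
Anion: ligand charges sum to -4; for the ion to be 1−, Rh = +3.

(acetylacetonato)fluorotris(triphenylphosphine)molybdenum(IV) tetraiodo(1,10-phenanthroline)rhodate(III)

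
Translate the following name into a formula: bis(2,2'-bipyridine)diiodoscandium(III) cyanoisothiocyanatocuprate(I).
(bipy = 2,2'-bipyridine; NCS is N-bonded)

[Sc(bipy)2I2][Cu(CN)(NCS)]

Cation [Sc…]: ligand charges -2, Sc(III) ⇒ ion charge 1+.
Anion [Cu…]: ligand charges -2, Cu(I) ⇒ ion charge 1−.
One 1+ cation balances one 1− anion.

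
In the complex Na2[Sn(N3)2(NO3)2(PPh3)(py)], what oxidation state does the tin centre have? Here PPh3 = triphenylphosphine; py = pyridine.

2 sodium outside the brackets (+1 each) → the complex ion is 2−.
Ligand charges: 1×PPh3 neutral; 1×py neutral; 2×NO3 = -2; 2×N3 = -2; sum -4.
Sn + (-4) = 2− ⇒ Sn is +2.

+2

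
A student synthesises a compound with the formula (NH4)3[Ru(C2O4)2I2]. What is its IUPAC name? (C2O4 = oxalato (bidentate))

The 3 ammonium counter-ions carry a total charge of +3, so each complex ion is 3−.
Ligand charges: 2×oxalato (-2 each), 2×iodo (-1 each); total -6. So Ru + (-6) = 3−, giving Ru = +3.
The complex ion is anionic, so ruthenium takes the -ate form ruthenate(III).

ammonium diiododioxalatoruthenate(III)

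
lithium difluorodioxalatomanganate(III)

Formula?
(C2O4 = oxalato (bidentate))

Li3[Mn(C2O4)2F2]

Ligands: 2 oxalato (C2O4, -2), 2 fluoro (F, -1). Ligand charge sum = -6.
With Mn in oxidation state +3, the complex ion is [Mn...]^3−.
Charge balance with lithium (+1) requires 1 complex ion per 3 lithium.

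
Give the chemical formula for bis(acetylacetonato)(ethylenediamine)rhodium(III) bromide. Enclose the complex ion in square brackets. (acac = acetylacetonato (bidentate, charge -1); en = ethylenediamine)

[Rh(acac)2(en)]Br

Ligands: 2 acetylacetonato (acac, -1), 1 ethylenediamine (en, neutral). Ligand charge sum = -2.
Charge balance with bromide (-1) requires 1 complex ion per 1 bromide.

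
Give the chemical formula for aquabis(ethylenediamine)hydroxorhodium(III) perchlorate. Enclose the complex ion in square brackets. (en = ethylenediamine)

Ligands: 2 ethylenediamine (en, neutral), 1 hydroxo (OH, -1), 1 aqua (H2O, neutral). Ligand charge sum = -1.
With Rh in oxidation state +3, the complex ion is [Rh...]^2+.
Charge balance with perchlorate (-1) requires 1 complex ion per 2 perchlorate.

[Rh(en)2(H2O)(OH)](ClO4)2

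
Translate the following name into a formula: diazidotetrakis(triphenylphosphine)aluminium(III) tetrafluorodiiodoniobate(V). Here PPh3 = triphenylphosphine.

Cation [Al…]: ligand charges -2, Al(III) ⇒ ion charge 1+.
Anion [Nb…]: ligand charges -6, Nb(V) ⇒ ion charge 1−.
One 1+ cation balances one 1− anion.

[Al(N3)2(PPh3)4][NbF4I2]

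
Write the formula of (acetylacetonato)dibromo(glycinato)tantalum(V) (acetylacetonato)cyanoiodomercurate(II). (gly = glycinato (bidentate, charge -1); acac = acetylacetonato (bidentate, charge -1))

Cation [Ta…]: ligand charges -4, Ta(V) ⇒ ion charge 1+.
Anion [Hg…]: ligand charges -3, Hg(II) ⇒ ion charge 1−.
One 1+ cation balances one 1− anion.

[Ta(acac)Br2(gly)][Hg(acac)(CN)I]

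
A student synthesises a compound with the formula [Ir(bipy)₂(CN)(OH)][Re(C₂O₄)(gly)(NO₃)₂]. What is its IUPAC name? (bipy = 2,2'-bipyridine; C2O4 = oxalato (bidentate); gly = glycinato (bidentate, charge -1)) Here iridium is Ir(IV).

Both ions are complex: the cation is named first with the plain metal name, the anion second with the -ate form; each ion's ligands are alphabetised independently.
Ir is given as +4; the cation's ligand charges sum to -2, so the complex cation is 2+.
A 1:1 salt means the anion carries the equal and opposite charge, 2−.
Anion: ligand charges sum to -5; for the ion to be 2−, Re = +3.

bis(2,2'-bipyridine)cyanohydroxoiridium(IV) (glycinato)dinitratooxalatorhenate(III)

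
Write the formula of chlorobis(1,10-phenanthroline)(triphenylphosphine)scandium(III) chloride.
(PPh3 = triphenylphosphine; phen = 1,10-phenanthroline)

Ligands: 1 triphenylphosphine (PPh3, neutral), 2 1,10-phenanthroline (phen, neutral), 1 chloro (Cl, -1). Ligand charge sum = -1.
With Sc in oxidation state +3, the complex ion is [Sc...]^2+.
Charge balance with chloride (-1) requires 1 complex ion per 2 chloride.

[ScCl(phen)2(PPh3)]Cl2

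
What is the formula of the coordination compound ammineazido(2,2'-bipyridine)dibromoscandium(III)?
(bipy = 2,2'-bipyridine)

[Sc(bipy)Br2(N3)(NH3)]

Ligands: 1 2,2'-bipyridine (bipy, neutral), 1 ammine (NH3, neutral), 2 bromo (Br, -1), 1 azido (N3, -1). Ligand charge sum = -3.
With Sc in oxidation state +3, the complex ion is [Sc...].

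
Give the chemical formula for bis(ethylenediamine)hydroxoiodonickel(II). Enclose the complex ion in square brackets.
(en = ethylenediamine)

Ligands: 1 hydroxo (OH, -1), 1 iodo (I, -1), 2 ethylenediamine (en, neutral). Ligand charge sum = -2.
With Ni in oxidation state +2, the complex ion is [Ni...].

[Ni(en)2I(OH)]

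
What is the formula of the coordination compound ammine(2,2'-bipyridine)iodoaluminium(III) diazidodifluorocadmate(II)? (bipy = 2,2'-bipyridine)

Cation [Al…]: ligand charges -1, Al(III) ⇒ ion charge 2+.
Anion [Cd…]: ligand charges -4, Cd(II) ⇒ ion charge 2−.

[Al(bipy)I(NH3)][CdF2(N3)2]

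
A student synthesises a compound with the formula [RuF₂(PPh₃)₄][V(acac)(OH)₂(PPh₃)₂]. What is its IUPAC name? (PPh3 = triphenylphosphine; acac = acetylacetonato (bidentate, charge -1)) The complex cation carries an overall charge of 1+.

difluorotetrakis(triphenylphosphine)ruthenium(III) (acetylacetonato)dihydroxobis(triphenylphosphine)vanadate(II)

Both ions are complex: the cation is named first with the plain metal name, the anion second with the -ate form; each ion's ligands are alphabetised independently.
The complex cation is given as 1+; its ligand charges sum to -2, so Ru = +3.
A 1:1 salt means the anion carries the equal and opposite charge, 1−.
Anion: ligand charges sum to -3; for the ion to be 1−, V = +2.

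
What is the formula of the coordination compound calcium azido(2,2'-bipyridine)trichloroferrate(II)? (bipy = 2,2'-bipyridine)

Ligands: 1 2,2'-bipyridine (bipy, neutral), 1 azido (N3, -1), 3 chloro (Cl, -1). Ligand charge sum = -4.
Charge balance with calcium (+2) requires 1 complex ion per 1 calcium.

Ca[Fe(bipy)Cl3(N3)]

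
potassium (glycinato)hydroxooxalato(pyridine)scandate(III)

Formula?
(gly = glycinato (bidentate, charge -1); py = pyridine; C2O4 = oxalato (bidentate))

K[Sc(C2O4)(gly)(OH)(py)]

Ligands: 1 glycinato (gly, -1), 1 hydroxo (OH, -1), 1 pyridine (py, neutral), 1 oxalato (C2O4, -2). Ligand charge sum = -4.
With Sc in oxidation state +3, the complex ion is [Sc...]^1−.
Charge balance with potassium (+1) requires 1 complex ion per 1 potassium.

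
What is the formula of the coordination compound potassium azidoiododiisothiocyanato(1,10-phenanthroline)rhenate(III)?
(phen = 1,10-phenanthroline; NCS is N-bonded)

Ligands: 1 iodo (I, -1), 1 1,10-phenanthroline (phen, neutral), 2 isothiocyanato (NCS, -1), 1 azido (N3, -1). Ligand charge sum = -4.
Charge balance with potassium (+1) requires 1 complex ion per 1 potassium.

K[ReI(N3)(NCS)2(phen)]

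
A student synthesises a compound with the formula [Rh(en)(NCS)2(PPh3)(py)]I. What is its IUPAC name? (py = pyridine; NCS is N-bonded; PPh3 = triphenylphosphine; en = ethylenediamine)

(ethylenediamine)diisothiocyanato(pyridine)(triphenylphosphine)rhodium(III) iodide

The 1 iodide counter-ion carries a total charge of -1, so each complex ion is 1+.
Ligand charges: 1×pyridine (neutral), 2×isothiocyanato (-1 each), 1×triphenylphosphine (neutral), 1×ethylenediamine (neutral); total -2. So Rh + (-2) = 1+, giving Rh = +3.
Ligands are named alphabetically: ethylenediamine before isothiocyanato before pyridine before triphenylphosphine.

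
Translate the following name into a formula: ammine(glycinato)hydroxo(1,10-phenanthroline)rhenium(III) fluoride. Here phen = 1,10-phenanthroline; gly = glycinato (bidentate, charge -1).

[Re(gly)(NH3)(OH)(phen)]F

Ligands: 1 1,10-phenanthroline (phen, neutral), 1 hydroxo (OH, -1), 1 ammine (NH3, neutral), 1 glycinato (gly, -1). Ligand charge sum = -2.
With Re in oxidation state +3, the complex ion is [Re...]^1+.
Charge balance with fluoride (-1) requires 1 complex ion per 1 fluoride.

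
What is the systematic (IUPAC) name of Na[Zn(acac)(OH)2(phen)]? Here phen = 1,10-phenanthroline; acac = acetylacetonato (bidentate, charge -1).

The 1 sodium counter-ion carries a total charge of +1, so each complex ion is 1−.
Ligand charges: 2×hydroxo (-1 each), 1×1,10-phenanthroline (neutral), 1×acetylacetonato (-1 each); total -3. So Zn + (-3) = 1−, giving Zn = +2.
Ligands are named alphabetically: acetylacetonato before hydroxo before phenanthroline.
The complex ion is anionic, so zinc takes the -ate form zincate(II).

sodium (acetylacetonato)dihydroxo(1,10-phenanthroline)zincate(II)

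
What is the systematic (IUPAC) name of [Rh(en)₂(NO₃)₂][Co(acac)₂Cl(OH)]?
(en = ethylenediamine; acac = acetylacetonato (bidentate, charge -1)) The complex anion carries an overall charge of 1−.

bis(ethylenediamine)dinitratorhodium(III) bis(acetylacetonato)chlorohydroxocobaltate(III)

Both ions are complex: the cation is named first with the plain metal name, the anion second with the -ate form; each ion's ligands are alphabetised independently.
The complex anion is given as 1−; its ligand charges sum to -4, so Co = +3.
A 1:1 salt means the cation carries the equal and opposite charge, 1+.
Cation: ligand charges sum to -2; for the ion to be 1+, Rh = +3.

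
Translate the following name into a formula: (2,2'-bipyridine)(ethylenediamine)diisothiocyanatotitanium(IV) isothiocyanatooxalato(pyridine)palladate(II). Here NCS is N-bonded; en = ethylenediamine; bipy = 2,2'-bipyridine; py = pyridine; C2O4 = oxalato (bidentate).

[Ti(bipy)(en)(NCS)2][Pd(C2O4)(NCS)(py)]2

Cation [Ti…]: ligand charges -2, Ti(IV) ⇒ ion charge 2+.
Anion [Pd…]: ligand charges -3, Pd(II) ⇒ ion charge 1−.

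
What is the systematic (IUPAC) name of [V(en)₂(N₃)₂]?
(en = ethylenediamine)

There is no counter-ion, so the complex is neutral overall.
Ligand charges: 2×azido (-1 each), 2×ethylenediamine (neutral); total -2. So V + (-2) = 0, giving V = +2.
Ligands are named alphabetically: azido before ethylenediamine.

diazidobis(ethylenediamine)vanadium(II)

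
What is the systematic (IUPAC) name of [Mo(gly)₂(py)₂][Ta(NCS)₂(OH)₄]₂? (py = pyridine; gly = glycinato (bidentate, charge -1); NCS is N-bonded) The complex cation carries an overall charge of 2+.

The complex cation is given as 2+; its ligand charges sum to -2, so Mo = +4.
With 2 anions per cation, each anion must be 2/2 = 1−.
Anion: ligand charges sum to -6; for the ion to be 1−, Ta = +5.

bis(glycinato)bis(pyridine)molybdenum(IV) tetrahydroxodiisothiocyanatotantalate(V)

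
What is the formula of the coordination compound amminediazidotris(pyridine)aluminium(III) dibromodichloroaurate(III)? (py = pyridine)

[Al(N3)2(NH3)(py)3][AuBr2Cl2]

Cation [Al…]: ligand charges -2, Al(III) ⇒ ion charge 1+.
Anion [Au…]: ligand charges -4, Au(III) ⇒ ion charge 1−.
One 1+ cation balances one 1− anion.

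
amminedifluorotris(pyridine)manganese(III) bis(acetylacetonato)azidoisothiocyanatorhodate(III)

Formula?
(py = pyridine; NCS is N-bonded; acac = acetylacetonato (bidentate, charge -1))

Cation [Mn…]: ligand charges -2, Mn(III) ⇒ ion charge 1+.
Anion [Rh…]: ligand charges -4, Rh(III) ⇒ ion charge 1−.
One 1+ cation balances one 1− anion.

[MnF2(NH3)(py)3][Rh(acac)2(N3)(NCS)]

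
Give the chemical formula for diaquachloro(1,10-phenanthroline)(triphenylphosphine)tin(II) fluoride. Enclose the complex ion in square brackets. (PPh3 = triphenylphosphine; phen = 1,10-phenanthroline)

[SnCl(H2O)2(phen)(PPh3)]F

Ligands: 1 triphenylphosphine (PPh3, neutral), 2 aqua (H2O, neutral), 1 chloro (Cl, -1), 1 1,10-phenanthroline (phen, neutral). Ligand charge sum = -1.
Charge balance with fluoride (-1) requires 1 complex ion per 1 fluoride.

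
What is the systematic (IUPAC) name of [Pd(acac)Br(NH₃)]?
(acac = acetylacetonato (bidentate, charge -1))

There is no counter-ion, so the complex is neutral overall.
Ligand charges: 1×bromo (-1 each), 1×acetylacetonato (-1 each), 1×ammine (neutral); total -2. So Pd + (-2) = 0, giving Pd = +2.
Ligands are named alphabetically: acetylacetonato before ammine before bromo.

(acetylacetonato)amminebromopalladium(II)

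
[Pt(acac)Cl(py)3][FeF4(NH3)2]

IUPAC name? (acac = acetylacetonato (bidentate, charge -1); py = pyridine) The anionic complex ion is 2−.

Both ions are complex: the cation is named first with the plain metal name, the anion second with the -ate form; each ion's ligands are alphabetised independently.
The complex anion is given as 2−; its ligand charges sum to -4, so Fe = +2.
A 1:1 salt means the cation carries the equal and opposite charge, 2+.
Cation: ligand charges sum to -2; for the ion to be 2+, Pt = +4.

(acetylacetonato)chlorotris(pyridine)platinum(IV) diamminetetrafluoroferrate(II)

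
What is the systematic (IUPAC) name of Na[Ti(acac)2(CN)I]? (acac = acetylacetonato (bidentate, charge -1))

The 1 sodium counter-ion carries a total charge of +1, so each complex ion is 1−.
Ligand charges: 2×acetylacetonato (-1 each), 1×iodo (-1 each), 1×cyano (-1 each); total -4. So Ti + (-4) = 1−, giving Ti = +3.
Ligands are named alphabetically: acetylacetonato before cyano before iodo.
The complex ion is anionic, so titanium takes the -ate form titanate(III).

sodium bis(acetylacetonato)cyanoiodotitanate(III)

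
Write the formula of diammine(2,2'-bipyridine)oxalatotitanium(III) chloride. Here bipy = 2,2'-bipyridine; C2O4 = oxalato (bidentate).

Ligands: 2 ammine (NH3, neutral), 1 2,2'-bipyridine (bipy, neutral), 1 oxalato (C2O4, -2). Ligand charge sum = -2.
Charge balance with chloride (-1) requires 1 complex ion per 1 chloride.

[Ti(bipy)(C2O4)(NH3)2]Cl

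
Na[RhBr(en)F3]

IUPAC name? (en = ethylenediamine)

sodium bromo(ethylenediamine)trifluororhodate(III)

The 1 sodium counter-ion carries a total charge of +1, so each complex ion is 1−.
Ligand charges: 1×bromo (-1 each), 3×fluoro (-1 each), 1×ethylenediamine (neutral); total -4. So Rh + (-4) = 1−, giving Rh = +3.
Ligands are named alphabetically: bromo before ethylenediamine before fluoro.
The complex ion is anionic, so rhodium takes the -ate form rhodate(III).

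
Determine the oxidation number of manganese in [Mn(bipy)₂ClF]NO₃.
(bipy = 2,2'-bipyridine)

1 nitrate outside the brackets (-1 each) → the complex ion is 1+.
Ligand charges: 1×F = -1; 1×Cl = -1; 2×bipy neutral; sum -2.
Mn + (-2) = 1+ ⇒ Mn is +3.

+3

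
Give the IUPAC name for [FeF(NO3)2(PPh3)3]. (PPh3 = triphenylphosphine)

There is no counter-ion, so the complex is neutral overall.
Ligand charges: 1×fluoro (-1 each), 2×nitrato (-1 each), 3×triphenylphosphine (neutral); total -3. So Fe + (-3) = 0, giving Fe = +3.
Ligands are named alphabetically: fluoro before nitrato before triphenylphosphine.

fluorodinitratotris(triphenylphosphine)iron(III)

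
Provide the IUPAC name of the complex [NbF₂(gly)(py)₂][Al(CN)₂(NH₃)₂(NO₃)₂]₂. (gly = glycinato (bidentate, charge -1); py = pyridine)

difluoro(glycinato)bis(pyridine)niobium(V) diamminedicyanodinitratoaluminate(III)

Aluminium is always +3 in its complexes; the anion's ligand charges sum to -4, so the complex anion is 1−.
With 2 anions per cation, the cation must be 2×1 = 2+.
Cation: ligand charges sum to -3; for the ion to be 2+, Nb = +5.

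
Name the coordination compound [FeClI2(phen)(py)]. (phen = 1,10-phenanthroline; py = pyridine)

chlorodiiodo(1,10-phenanthroline)(pyridine)iron(III)

There is no counter-ion, so the complex is neutral overall.
Ligand charges: 1×1,10-phenanthroline (neutral), 1×chloro (-1 each), 1×pyridine (neutral), 2×iodo (-1 each); total -3. So Fe + (-3) = 0, giving Fe = +3.
Ligands are named alphabetically: chloro before iodo before phenanthroline before pyridine.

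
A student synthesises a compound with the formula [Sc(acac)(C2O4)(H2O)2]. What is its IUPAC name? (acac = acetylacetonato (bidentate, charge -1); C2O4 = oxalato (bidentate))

There is no counter-ion, so the complex is neutral overall.
Ligand charges: 2×aqua (neutral), 1×acetylacetonato (-1 each), 1×oxalato (-2 each); total -3. So Sc + (-3) = 0, giving Sc = +3.
Ligands are named alphabetically: acetylacetonato before aqua before oxalato.

(acetylacetonato)diaquaoxalatoscandium(III)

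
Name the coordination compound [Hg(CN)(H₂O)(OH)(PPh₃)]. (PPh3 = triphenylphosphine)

There is no counter-ion, so the complex is neutral overall.
Ligand charges: 1×cyano (-1 each), 1×triphenylphosphine (neutral), 1×hydroxo (-1 each), 1×aqua (neutral); total -2. So Hg + (-2) = 0, giving Hg = +2.
Ligands are named alphabetically: aqua before cyano before hydroxo before triphenylphosphine.

aquacyanohydroxo(triphenylphosphine)mercury(II)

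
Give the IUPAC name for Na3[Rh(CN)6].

sodium hexacyanorhodate(III)

The 3 sodium counter-ions carry a total charge of +3, so each complex ion is 3−.
Ligand charges: 6×cyano (-1 each); total -6. So Rh + (-6) = 3−, giving Rh = +3.
The complex ion is anionic, so rhodium takes the -ate form rhodate(III).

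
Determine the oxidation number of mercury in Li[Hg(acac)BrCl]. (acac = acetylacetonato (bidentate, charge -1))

+2

1 lithium outside the brackets (+1 each) → the complex ion is 1−.
Ligand charges: 1×acac = -1; 1×Br = -1; 1×Cl = -1; sum -3.
Hg + (-3) = 1− ⇒ Hg is +2.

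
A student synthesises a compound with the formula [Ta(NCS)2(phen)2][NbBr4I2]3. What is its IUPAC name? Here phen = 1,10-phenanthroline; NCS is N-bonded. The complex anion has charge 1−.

diisothiocyanatobis(1,10-phenanthroline)tantalum(V) tetrabromodiiodoniobate(V)

Both ions are complex: the cation is named first with the plain metal name, the anion second with the -ate form; each ion's ligands are alphabetised independently.
The complex anion is given as 1−; its ligand charges sum to -6, so Nb = +5.
With 3 anions per cation, the cation must be 3×1 = 3+.
Cation: ligand charges sum to -2; for the ion to be 3+, Ta = +5.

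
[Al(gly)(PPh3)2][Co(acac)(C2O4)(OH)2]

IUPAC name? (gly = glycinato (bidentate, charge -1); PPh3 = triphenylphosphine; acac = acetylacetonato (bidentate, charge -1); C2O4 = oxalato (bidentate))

Aluminium is always +3 in its complexes; the cation's ligand charges sum to -1, so the complex cation is 2+.
A 1:1 salt means the anion carries the equal and opposite charge, 2−.
Anion: ligand charges sum to -5; for the ion to be 2−, Co = +3.

(glycinato)bis(triphenylphosphine)aluminium(III) (acetylacetonato)dihydroxooxalatocobaltate(III)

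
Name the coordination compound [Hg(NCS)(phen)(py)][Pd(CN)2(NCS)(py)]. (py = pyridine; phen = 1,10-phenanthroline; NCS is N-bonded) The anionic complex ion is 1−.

Both ions are complex: the cation is named first with the plain metal name, the anion second with the -ate form; each ion's ligands are alphabetised independently.
The complex anion is given as 1−; its ligand charges sum to -3, so Pd = +2.
A 1:1 salt means the cation carries the equal and opposite charge, 1+.
Cation: ligand charges sum to -1; for the ion to be 1+, Hg = +2.

isothiocyanato(1,10-phenanthroline)(pyridine)mercury(II) dicyanoisothiocyanato(pyridine)palladate(II)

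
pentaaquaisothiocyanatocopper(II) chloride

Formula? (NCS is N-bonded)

[Cu(H2O)5(NCS)]Cl

Ligands: 1 isothiocyanato (NCS, -1), 5 aqua (H2O, neutral). Ligand charge sum = -1.
With Cu in oxidation state +2, the complex ion is [Cu...]^1+.
Charge balance with chloride (-1) requires 1 complex ion per 1 chloride.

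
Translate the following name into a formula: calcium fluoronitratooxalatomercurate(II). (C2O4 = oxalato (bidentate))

Ligands: 1 fluoro (F, -1), 1 nitrato (NO3, -1), 1 oxalato (C2O4, -2). Ligand charge sum = -4.
With Hg in oxidation state +2, the complex ion is [Hg...]^2−.
Charge balance with calcium (+2) requires 1 complex ion per 1 calcium.

Ca[Hg(C2O4)F(NO3)]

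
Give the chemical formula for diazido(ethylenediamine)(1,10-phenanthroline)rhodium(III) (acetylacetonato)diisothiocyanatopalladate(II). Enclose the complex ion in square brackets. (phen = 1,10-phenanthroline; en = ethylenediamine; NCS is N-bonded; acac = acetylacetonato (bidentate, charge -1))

[Rh(en)(N3)2(phen)][Pd(acac)(NCS)2]

Cation [Rh…]: ligand charges -2, Rh(III) ⇒ ion charge 1+.
Anion [Pd…]: ligand charges -3, Pd(II) ⇒ ion charge 1−.
One 1+ cation balances one 1− anion.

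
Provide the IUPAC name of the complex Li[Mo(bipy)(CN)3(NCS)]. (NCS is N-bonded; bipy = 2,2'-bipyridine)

The 1 lithium counter-ion carries a total charge of +1, so each complex ion is 1−.
Ligand charges: 3×cyano (-1 each), 1×isothiocyanato (-1 each), 1×2,2'-bipyridine (neutral); total -4. So Mo + (-4) = 1−, giving Mo = +3.
Ligands are named alphabetically: bipyridine before cyano before isothiocyanato.
The complex ion is anionic, so molybdenum takes the -ate form molybdate(III).

lithium (2,2'-bipyridine)tricyanoisothiocyanatomolybdate(III)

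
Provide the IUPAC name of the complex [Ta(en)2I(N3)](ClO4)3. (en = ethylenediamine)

The 3 perchlorate counter-ions carry a total charge of -3, so each complex ion is 3+.
Ligand charges: 1×azido (-1 each), 2×ethylenediamine (neutral), 1×iodo (-1 each); total -2. So Ta + (-2) = 3+, giving Ta = +5.
Ligands are named alphabetically: azido before ethylenediamine before iodo.

azidobis(ethylenediamine)iodotantalum(V) perchlorate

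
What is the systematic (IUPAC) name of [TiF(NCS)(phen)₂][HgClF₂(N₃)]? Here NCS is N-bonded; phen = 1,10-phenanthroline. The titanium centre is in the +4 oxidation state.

fluoroisothiocyanatobis(1,10-phenanthroline)titanium(IV) azidochlorodifluoromercurate(II)

Both ions are complex: the cation is named first with the plain metal name, the anion second with the -ate form; each ion's ligands are alphabetised independently.
Ti is given as +4; the cation's ligand charges sum to -2, so the complex cation is 2+.
A 1:1 salt means the anion carries the equal and opposite charge, 2−.
Anion: ligand charges sum to -4; for the ion to be 2−, Hg = +2.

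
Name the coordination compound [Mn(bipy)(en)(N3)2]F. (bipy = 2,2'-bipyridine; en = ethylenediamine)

The 1 fluoride counter-ion carries a total charge of -1, so each complex ion is 1+.
Ligand charges: 1×2,2'-bipyridine (neutral), 2×azido (-1 each), 1×ethylenediamine (neutral); total -2. So Mn + (-2) = 1+, giving Mn = +3.
Ligands are named alphabetically: azido before bipyridine before ethylenediamine.

diazido(2,2'-bipyridine)(ethylenediamine)manganese(III) fluoride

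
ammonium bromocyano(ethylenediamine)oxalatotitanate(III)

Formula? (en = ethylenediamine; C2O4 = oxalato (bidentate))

NH4[TiBr(C2O4)(CN)(en)]

Ligands: 1 ethylenediamine (en, neutral), 1 oxalato (C2O4, -2), 1 cyano (CN, -1), 1 bromo (Br, -1). Ligand charge sum = -4.
With Ti in oxidation state +3, the complex ion is [Ti...]^1−.
Charge balance with ammonium (+1) requires 1 complex ion per 1 ammonium.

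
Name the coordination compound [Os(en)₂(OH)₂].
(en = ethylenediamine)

There is no counter-ion, so the complex is neutral overall.
Ligand charges: 2×hydroxo (-1 each), 2×ethylenediamine (neutral); total -2. So Os + (-2) = 0, giving Os = +2.
Ligands are named alphabetically: ethylenediamine before hydroxo.

bis(ethylenediamine)dihydroxoosmium(II)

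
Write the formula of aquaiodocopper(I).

Ligands: 1 iodo (I, -1), 1 aqua (H2O, neutral). Ligand charge sum = -1.
With Cu in oxidation state +1, the complex ion is [Cu...].

[Cu(H2O)I]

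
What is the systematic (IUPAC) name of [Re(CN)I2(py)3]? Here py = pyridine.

There is no counter-ion, so the complex is neutral overall.
Ligand charges: 3×pyridine (neutral), 2×iodo (-1 each), 1×cyano (-1 each); total -3. So Re + (-3) = 0, giving Re = +3.
Ligands are named alphabetically: cyano before iodo before pyridine.

cyanodiiodotris(pyridine)rhenium(III)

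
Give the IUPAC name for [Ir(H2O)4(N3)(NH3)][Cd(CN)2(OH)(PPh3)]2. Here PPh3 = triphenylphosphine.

amminetetraaquaazidoiridium(III) dicyanohydroxo(triphenylphosphine)cadmate(II)

Both ions are complex: the cation is named first with the plain metal name, the anion second with the -ate form; each ion's ligands are alphabetised independently.
Cadmium is always +2 in its complexes; the anion's ligand charges sum to -3, so the complex anion is 1−.
With 2 anions per cation, the cation must be 2×1 = 2+.
Cation: ligand charges sum to -1; for the ion to be 2+, Ir = +3.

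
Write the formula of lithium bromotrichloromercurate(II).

Ligands: 3 chloro (Cl, -1), 1 bromo (Br, -1). Ligand charge sum = -4.
Charge balance with lithium (+1) requires 1 complex ion per 2 lithium.

Li2[HgBrCl3]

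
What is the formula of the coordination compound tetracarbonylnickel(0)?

[Ni(CO)4]

Ligands: 4 carbonyl (CO, neutral). Ligand charge sum = 0.
With Ni in oxidation state 0, the complex ion is [Ni...].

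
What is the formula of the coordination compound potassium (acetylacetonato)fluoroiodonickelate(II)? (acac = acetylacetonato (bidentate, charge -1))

Ligands: 1 fluoro (F, -1), 1 acetylacetonato (acac, -1), 1 iodo (I, -1). Ligand charge sum = -3.
Charge balance with potassium (+1) requires 1 complex ion per 1 potassium.

K[Ni(acac)FI]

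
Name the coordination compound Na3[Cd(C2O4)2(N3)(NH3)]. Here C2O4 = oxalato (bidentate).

The 3 sodium counter-ions carry a total charge of +3, so each complex ion is 3−.
Ligand charges: 1×ammine (neutral), 2×oxalato (-2 each), 1×azido (-1 each); total -5. So Cd + (-5) = 3−, giving Cd = +2.
The complex ion is anionic, so cadmium takes the -ate form cadmate(II).

sodium ammineazidodioxalatocadmate(II)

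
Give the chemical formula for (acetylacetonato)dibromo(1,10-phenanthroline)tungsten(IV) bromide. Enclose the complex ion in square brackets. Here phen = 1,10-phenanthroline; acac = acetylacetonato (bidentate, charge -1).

[W(acac)Br2(phen)]Br

Ligands: 2 bromo (Br, -1), 1 1,10-phenanthroline (phen, neutral), 1 acetylacetonato (acac, -1). Ligand charge sum = -3.
Charge balance with bromide (-1) requires 1 complex ion per 1 bromide.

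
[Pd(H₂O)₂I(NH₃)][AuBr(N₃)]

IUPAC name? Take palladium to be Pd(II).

amminediaquaiodopalladium(II) azidobromoaurate(I)

Pd is given as +2; the cation's ligand charges sum to -1, so the complex cation is 1+.
A 1:1 salt means the anion carries the equal and opposite charge, 1−.
Anion: ligand charges sum to -2; for the ion to be 1−, Au = +1.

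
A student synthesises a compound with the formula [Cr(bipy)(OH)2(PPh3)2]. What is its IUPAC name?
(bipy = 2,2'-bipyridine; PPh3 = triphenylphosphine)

(2,2'-bipyridine)dihydroxobis(triphenylphosphine)chromium(II)

There is no counter-ion, so the complex is neutral overall.
Ligand charges: 2×hydroxo (-1 each), 1×2,2'-bipyridine (neutral), 2×triphenylphosphine (neutral); total -2. So Cr + (-2) = 0, giving Cr = +2.
Ligands are named alphabetically: bipyridine before hydroxo before triphenylphosphine.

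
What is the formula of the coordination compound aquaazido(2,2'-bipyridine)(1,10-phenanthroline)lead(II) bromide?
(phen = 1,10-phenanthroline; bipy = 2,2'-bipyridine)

Ligands: 1 1,10-phenanthroline (phen, neutral), 1 2,2'-bipyridine (bipy, neutral), 1 azido (N3, -1), 1 aqua (H2O, neutral). Ligand charge sum = -1.
With Pb in oxidation state +2, the complex ion is [Pb...]^1+.
Charge balance with bromide (-1) requires 1 complex ion per 1 bromide.

[Pb(bipy)(H2O)(N3)(phen)]Br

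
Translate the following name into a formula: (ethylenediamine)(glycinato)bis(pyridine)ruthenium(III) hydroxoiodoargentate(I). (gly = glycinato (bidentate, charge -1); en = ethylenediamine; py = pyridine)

Cation [Ru…]: ligand charges -1, Ru(III) ⇒ ion charge 2+.
Anion [Ag…]: ligand charges -2, Ag(I) ⇒ ion charge 1−.

[Ru(en)(gly)(py)2][AgI(OH)]2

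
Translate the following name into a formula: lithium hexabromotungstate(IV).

Li2[WBr6]

Ligands: 6 bromo (Br, -1). Ligand charge sum = -6.
With W in oxidation state +4, the complex ion is [W...]^2−.
Charge balance with lithium (+1) requires 1 complex ion per 2 lithium.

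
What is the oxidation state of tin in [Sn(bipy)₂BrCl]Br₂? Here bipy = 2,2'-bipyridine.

2 bromide outside the brackets (-1 each) → the complex ion is 2+.
Ligand charges: 1×Br = -1; 2×bipy neutral; 1×Cl = -1; sum -2.
Sn + (-2) = 2+ ⇒ Sn is +4.

+4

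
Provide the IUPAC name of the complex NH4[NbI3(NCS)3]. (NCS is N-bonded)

The 1 ammonium counter-ion carries a total charge of +1, so each complex ion is 1−.
Ligand charges: 3×iodo (-1 each), 3×isothiocyanato (-1 each); total -6. So Nb + (-6) = 1−, giving Nb = +5.
Ligands are named alphabetically: iodo before isothiocyanato.
The complex ion is anionic, so niobium takes the -ate form niobate(V).

ammonium triiodotriisothiocyanatoniobate(V)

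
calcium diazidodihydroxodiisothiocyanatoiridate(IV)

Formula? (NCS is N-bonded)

Ligands: 2 azido (N3, -1), 2 isothiocyanato (NCS, -1), 2 hydroxo (OH, -1). Ligand charge sum = -6.
With Ir in oxidation state +4, the complex ion is [Ir...]^2−.
Charge balance with calcium (+2) requires 1 complex ion per 1 calcium.

Ca[Ir(N3)2(NCS)2(OH)2]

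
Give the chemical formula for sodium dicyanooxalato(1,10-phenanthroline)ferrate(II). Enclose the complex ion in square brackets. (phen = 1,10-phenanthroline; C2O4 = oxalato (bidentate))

Ligands: 1 1,10-phenanthroline (phen, neutral), 1 oxalato (C2O4, -2), 2 cyano (CN, -1). Ligand charge sum = -4.
With Fe in oxidation state +2, the complex ion is [Fe...]^2−.
Charge balance with sodium (+1) requires 1 complex ion per 2 sodium.

Na2[Fe(C2O4)(CN)2(phen)]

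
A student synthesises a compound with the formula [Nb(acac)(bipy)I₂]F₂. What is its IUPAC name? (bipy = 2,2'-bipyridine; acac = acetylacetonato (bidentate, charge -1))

(acetylacetonato)(2,2'-bipyridine)diiodoniobium(V) fluoride

The 2 fluoride counter-ions carry a total charge of -2, so each complex ion is 2+.
Ligand charges: 1×2,2'-bipyridine (neutral), 2×iodo (-1 each), 1×acetylacetonato (-1 each); total -3. So Nb + (-3) = 2+, giving Nb = +5.
Ligands are named alphabetically: acetylacetonato before bipyridine before iodo.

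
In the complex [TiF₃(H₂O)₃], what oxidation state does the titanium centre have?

No counter-ion: the bracketed complex is neutral.
Ligand charges: 3×H2O neutral; 3×F = -3; sum -3.
Ti + (-3) = 0 ⇒ Ti is +3.

+3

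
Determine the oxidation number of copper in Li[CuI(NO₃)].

1 lithium outside the brackets (+1 each) → the complex ion is 1−.
Ligand charges: 1×I = -1; 1×NO3 = -1; sum -2.
Cu + (-2) = 1− ⇒ Cu is +1.

+1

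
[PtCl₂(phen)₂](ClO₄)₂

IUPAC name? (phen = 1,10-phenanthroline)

The 2 perchlorate counter-ions carry a total charge of -2, so each complex ion is 2+.
Ligand charges: 2×1,10-phenanthroline (neutral), 2×chloro (-1 each); total -2. So Pt + (-2) = 2+, giving Pt = +4.
Ligands are named alphabetically: chloro before phenanthroline.

dichlorobis(1,10-phenanthroline)platinum(IV) perchlorate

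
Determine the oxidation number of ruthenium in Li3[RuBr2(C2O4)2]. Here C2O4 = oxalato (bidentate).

+3

3 lithium outside the brackets (+1 each) → the complex ion is 3−.
Ligand charges: 2×Br = -2; 2×C2O4 = -4; sum -6.
Ru + (-6) = 3− ⇒ Ru is +3.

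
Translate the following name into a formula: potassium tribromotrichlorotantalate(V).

Ligands: 3 chloro (Cl, -1), 3 bromo (Br, -1). Ligand charge sum = -6.
With Ta in oxidation state +5, the complex ion is [Ta...]^1−.
Charge balance with potassium (+1) requires 1 complex ion per 1 potassium.

K[TaBr3Cl3]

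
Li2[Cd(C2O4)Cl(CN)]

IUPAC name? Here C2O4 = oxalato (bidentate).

The 2 lithium counter-ions carry a total charge of +2, so each complex ion is 2−.
Ligand charges: 1×cyano (-1 each), 1×chloro (-1 each), 1×oxalato (-2 each); total -4. So Cd + (-4) = 2−, giving Cd = +2.
Ligands are named alphabetically: chloro before cyano before oxalato.
The complex ion is anionic, so cadmium takes the -ate form cadmate(II).

lithium chlorocyanooxalatocadmate(II)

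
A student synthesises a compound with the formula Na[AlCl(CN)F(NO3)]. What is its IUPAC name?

The 1 sodium counter-ion carries a total charge of +1, so each complex ion is 1−.
Ligand charges: 1×nitrato (-1 each), 1×cyano (-1 each), 1×fluoro (-1 each), 1×chloro (-1 each); total -4. So Al + (-4) = 1−, giving Al = +3.
The complex ion is anionic, so aluminium takes the -ate form aluminate(III).

sodium chlorocyanofluoronitratoaluminate(III)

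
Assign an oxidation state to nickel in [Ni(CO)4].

0

No counter-ion: the bracketed complex is neutral.
Ligand charges: 4×CO neutral; sum 0.
Ni + (0) = 0 ⇒ Ni is 0.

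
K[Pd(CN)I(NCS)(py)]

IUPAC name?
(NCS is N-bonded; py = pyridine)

potassium cyanoiodoisothiocyanato(pyridine)palladate(II)

The 1 potassium counter-ion carries a total charge of +1, so each complex ion is 1−.
Ligand charges: 1×isothiocyanato (-1 each), 1×pyridine (neutral), 1×iodo (-1 each), 1×cyano (-1 each); total -3. So Pd + (-3) = 1−, giving Pd = +2.
Ligands are named alphabetically: cyano before iodo before isothiocyanato before pyridine.
The complex ion is anionic, so palladium takes the -ate form palladate(II).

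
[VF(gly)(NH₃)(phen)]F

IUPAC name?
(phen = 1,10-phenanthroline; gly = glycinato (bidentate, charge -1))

The 1 fluoride counter-ion carries a total charge of -1, so each complex ion is 1+.
Ligand charges: 1×fluoro (-1 each), 1×ammine (neutral), 1×1,10-phenanthroline (neutral), 1×glycinato (-1 each); total -2. So V + (-2) = 1+, giving V = +3.
Ligands are named alphabetically: ammine before fluoro before glycinato before phenanthroline.

amminefluoro(glycinato)(1,10-phenanthroline)vanadium(III) fluoride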